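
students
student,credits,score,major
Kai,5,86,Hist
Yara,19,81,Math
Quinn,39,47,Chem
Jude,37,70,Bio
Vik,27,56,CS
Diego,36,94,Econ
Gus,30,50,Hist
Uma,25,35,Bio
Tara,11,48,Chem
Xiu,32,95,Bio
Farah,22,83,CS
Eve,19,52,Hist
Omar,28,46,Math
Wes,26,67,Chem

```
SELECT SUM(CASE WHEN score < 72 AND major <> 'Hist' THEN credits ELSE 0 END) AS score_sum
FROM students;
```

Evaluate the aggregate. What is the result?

193

student=Kai: ✗
student=Yara: ✗
student=Quinn: ✓ → 39
student=Jude: ✓ → 37
student=Vik: ✓ → 27
student=Diego: ✗
student=Gus: ✗
student=Uma: ✓ → 25
student=Tara: ✓ → 11
student=Xiu: ✗
student=Farah: ✗
student=Eve: ✗
student=Omar: ✓ → 28
student=Wes: ✓ → 26
score_sum = 39 + 37 + 27 + 25 + 11 + 28 + 26 = 193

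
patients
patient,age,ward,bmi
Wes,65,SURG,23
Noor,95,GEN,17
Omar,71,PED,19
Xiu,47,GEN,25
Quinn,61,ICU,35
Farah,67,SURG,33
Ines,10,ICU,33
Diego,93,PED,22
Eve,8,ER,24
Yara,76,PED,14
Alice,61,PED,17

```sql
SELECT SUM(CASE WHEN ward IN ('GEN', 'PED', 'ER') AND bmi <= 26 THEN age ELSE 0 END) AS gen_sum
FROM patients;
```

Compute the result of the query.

patient=Wes: ✗
patient=Noor: ✓ → 95
patient=Omar: ✓ → 71
patient=Xiu: ✓ → 47
patient=Quinn: ✗
patient=Farah: ✗
patient=Ines: ✗
patient=Diego: ✓ → 93
patient=Eve: ✓ → 8
patient=Yara: ✓ → 76
patient=Alice: ✓ → 61
gen_sum = 95 + 71 + 47 + 93 + 8 + 76 + 61 = 451

451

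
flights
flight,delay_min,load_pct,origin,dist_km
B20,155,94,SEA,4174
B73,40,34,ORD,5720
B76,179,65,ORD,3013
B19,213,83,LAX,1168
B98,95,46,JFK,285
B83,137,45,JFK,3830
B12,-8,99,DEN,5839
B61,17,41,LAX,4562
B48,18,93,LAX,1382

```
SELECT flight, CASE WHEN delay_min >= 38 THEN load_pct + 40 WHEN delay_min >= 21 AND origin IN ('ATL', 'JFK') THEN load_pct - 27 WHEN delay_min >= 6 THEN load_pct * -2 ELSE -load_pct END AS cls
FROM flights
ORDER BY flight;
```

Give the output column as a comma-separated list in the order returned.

flight=B12: ELSE → -99
flight=B19: delay_min >= 38 → 123
flight=B20: delay_min >= 38 → 134
flight=B48: delay_min >= 6 → -186
flight=B61: delay_min >= 6 → -82
flight=B73: delay_min >= 38 → 74
flight=B76: delay_min >= 38 → 105
flight=B83: delay_min >= 38 → 85
flight=B98: delay_min >= 38 → 86

-99, 123, 134, -186, -82, 74, 105, 85, 86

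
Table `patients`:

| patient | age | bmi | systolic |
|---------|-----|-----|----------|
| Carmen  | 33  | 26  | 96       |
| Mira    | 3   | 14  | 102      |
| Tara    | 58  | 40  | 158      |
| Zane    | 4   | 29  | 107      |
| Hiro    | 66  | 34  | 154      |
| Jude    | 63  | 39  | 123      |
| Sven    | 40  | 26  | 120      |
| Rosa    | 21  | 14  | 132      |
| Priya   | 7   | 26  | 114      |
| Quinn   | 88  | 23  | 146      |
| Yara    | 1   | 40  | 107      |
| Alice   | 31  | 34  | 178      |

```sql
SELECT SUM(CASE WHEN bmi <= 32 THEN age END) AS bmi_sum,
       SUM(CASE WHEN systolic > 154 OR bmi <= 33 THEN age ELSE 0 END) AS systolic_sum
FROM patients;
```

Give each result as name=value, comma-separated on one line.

[bmi_sum: bmi <= 32]
patient=Carmen: ✓ → 33
patient=Mira: ✓ → 3
patient=Tara: ✗
patient=Zane: ✓ → 4
patient=Hiro: ✗
patient=Jude: ✗
patient=Sven: ✓ → 40
patient=Rosa: ✓ → 21
patient=Priya: ✓ → 7
patient=Quinn: ✓ → 88
patient=Yara: ✗
patient=Alice: ✗
bmi_sum = 33 + 3 + 4 + 40 + 21 + 7 + 88 = 196
—
[systolic_sum: systolic > 154 OR bmi <= 33]
patient=Carmen: ✓ → 33
patient=Mira: ✓ → 3
patient=Tara: ✓ → 58
patient=Zane: ✓ → 4
patient=Hiro: ✗
patient=Jude: ✗
patient=Sven: ✓ → 40
patient=Rosa: ✓ → 21
patient=Priya: ✓ → 7
patient=Quinn: ✓ → 88
patient=Yara: ✗
patient=Alice: ✓ → 31
systolic_sum = 33 + 3 + 58 + 4 + 40 + 21 + 7 + 88 + 31 = 285

bmi_sum=196, systolic_sum=285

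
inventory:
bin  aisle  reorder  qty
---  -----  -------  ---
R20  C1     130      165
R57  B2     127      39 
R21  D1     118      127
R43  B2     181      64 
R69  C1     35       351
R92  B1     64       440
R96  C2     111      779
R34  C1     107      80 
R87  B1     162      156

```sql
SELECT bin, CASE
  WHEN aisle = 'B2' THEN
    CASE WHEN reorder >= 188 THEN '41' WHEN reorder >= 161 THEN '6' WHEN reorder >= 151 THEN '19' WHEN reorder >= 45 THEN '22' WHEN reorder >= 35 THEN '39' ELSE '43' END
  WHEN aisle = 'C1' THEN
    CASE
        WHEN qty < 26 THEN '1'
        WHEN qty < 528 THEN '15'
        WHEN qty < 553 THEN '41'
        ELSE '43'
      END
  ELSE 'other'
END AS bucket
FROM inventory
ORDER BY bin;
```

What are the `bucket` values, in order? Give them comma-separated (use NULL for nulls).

15, other, 15, 6, 22, 15, other, other, other

bin=R20: aisle='C1' → inner[qty < 528] → 15
bin=R21: aisle='D1' → outer ELSE → other
bin=R34: aisle='C1' → inner[qty < 528] → 15
bin=R43: aisle='B2' → inner[reorder >= 161] → 6
bin=R57: aisle='B2' → inner[reorder >= 45] → 22
bin=R69: aisle='C1' → inner[qty < 528] → 15
bin=R87: aisle='B1' → outer ELSE → other
bin=R92: aisle='B1' → outer ELSE → other
bin=R96: aisle='C2' → outer ELSE → other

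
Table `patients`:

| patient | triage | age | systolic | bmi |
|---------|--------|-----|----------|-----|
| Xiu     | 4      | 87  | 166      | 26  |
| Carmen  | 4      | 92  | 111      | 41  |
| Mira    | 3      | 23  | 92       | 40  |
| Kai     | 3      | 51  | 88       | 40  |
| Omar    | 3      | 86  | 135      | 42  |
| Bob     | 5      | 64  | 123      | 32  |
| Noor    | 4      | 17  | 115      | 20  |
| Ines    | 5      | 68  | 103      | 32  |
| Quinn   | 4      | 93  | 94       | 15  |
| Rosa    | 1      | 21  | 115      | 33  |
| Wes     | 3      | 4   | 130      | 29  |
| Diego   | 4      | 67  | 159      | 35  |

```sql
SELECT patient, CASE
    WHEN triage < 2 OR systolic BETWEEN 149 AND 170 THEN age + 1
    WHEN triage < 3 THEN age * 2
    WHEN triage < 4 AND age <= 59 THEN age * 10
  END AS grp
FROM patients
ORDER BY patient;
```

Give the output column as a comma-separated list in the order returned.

patient=Bob: (no match → NULL) → NULL
patient=Carmen: (no match → NULL) → NULL
patient=Diego: triage < 2 OR systolic BETWEEN 149 AND 170 → 68
patient=Ines: (no match → NULL) → NULL
patient=Kai: triage < 4 AND age <= 59 → 510
patient=Mira: triage < 4 AND age <= 59 → 230
patient=Noor: (no match → NULL) → NULL
patient=Omar: (no match → NULL) → NULL
patient=Quinn: (no match → NULL) → NULL
patient=Rosa: triage < 2 OR systolic BETWEEN 149 AND 170 → 22
patient=Wes: triage < 4 AND age <= 59 → 40
patient=Xiu: triage < 2 OR systolic BETWEEN 149 AND 170 → 88

NULL, NULL, 68, NULL, 510, 230, NULL, NULL, NULL, 22, 40, 88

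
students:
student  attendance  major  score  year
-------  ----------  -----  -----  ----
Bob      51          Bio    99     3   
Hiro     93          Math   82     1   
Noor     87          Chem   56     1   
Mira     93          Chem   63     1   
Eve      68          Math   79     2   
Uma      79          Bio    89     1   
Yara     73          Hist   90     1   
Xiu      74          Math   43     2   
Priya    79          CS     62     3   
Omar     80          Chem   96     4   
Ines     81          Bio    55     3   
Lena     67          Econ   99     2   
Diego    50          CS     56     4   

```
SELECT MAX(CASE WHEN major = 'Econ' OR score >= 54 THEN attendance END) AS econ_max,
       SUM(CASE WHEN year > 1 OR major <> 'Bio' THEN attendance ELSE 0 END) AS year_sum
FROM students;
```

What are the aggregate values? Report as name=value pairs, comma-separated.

[econ_max: major = 'Econ' OR score >= 54]
student=Bob: ✓ → 51
student=Hiro: ✓ → 93
student=Noor: ✓ → 87
student=Mira: ✓ → 93
student=Eve: ✓ → 68
student=Uma: ✓ → 79
student=Yara: ✓ → 73
student=Xiu: ✗
student=Priya: ✓ → 79
student=Omar: ✓ → 80
student=Ines: ✓ → 81
student=Lena: ✓ → 67
student=Diego: ✓ → 50
econ_max = MAX(51, 93, 87, 93, 68, 79, 73, 79, 80, 81, 67, 50) = 93
—
[year_sum: year > 1 OR major <> 'Bio']
student=Bob: ✓ → 51
student=Hiro: ✓ → 93
student=Noor: ✓ → 87
student=Mira: ✓ → 93
student=Eve: ✓ → 68
student=Uma: ✗
student=Yara: ✓ → 73
student=Xiu: ✓ → 74
student=Priya: ✓ → 79
student=Omar: ✓ → 80
student=Ines: ✓ → 81
student=Lena: ✓ → 67
student=Diego: ✓ → 50
year_sum = 51 + 93 + 87 + 93 + 68 + 73 + 74 + 79 + 80 + 81 + 67 + 50 = 896

econ_max=93, year_sum=896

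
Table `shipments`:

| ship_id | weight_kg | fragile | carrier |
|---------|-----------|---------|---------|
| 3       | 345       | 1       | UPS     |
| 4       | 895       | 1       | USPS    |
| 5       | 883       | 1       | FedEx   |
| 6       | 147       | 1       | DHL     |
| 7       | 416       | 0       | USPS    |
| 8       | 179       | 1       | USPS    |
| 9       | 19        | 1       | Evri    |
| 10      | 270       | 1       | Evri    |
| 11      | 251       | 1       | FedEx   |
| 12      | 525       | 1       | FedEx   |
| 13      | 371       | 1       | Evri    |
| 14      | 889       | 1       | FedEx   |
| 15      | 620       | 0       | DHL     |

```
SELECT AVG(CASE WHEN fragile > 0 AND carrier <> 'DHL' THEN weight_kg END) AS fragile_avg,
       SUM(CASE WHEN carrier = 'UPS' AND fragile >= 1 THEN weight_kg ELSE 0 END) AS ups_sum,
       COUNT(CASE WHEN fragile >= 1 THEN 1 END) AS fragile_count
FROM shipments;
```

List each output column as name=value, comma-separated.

[fragile_avg: fragile > 0 AND carrier <> 'DHL']
ship_id=3: ✓ → 345
ship_id=4: ✓ → 895
ship_id=5: ✓ → 883
ship_id=6: ✗
ship_id=7: ✗
ship_id=8: ✓ → 179
ship_id=9: ✓ → 19
ship_id=10: ✓ → 270
ship_id=11: ✓ → 251
ship_id=12: ✓ → 525
ship_id=13: ✓ → 371
ship_id=14: ✓ → 889
ship_id=15: ✗
fragile_avg = (345 + 895 + 883 + 179 + 19 + 270 + 251 + 525 + 371 + 889) / 10 = 462.7
—
[ups_sum: carrier = 'UPS' AND fragile >= 1]
ship_id=3: ✓ → 345
ship_id=4: ✗
ship_id=5: ✗
ship_id=6: ✗
ship_id=7: ✗
ship_id=8: ✗
ship_id=9: ✗
ship_id=10: ✗
ship_id=11: ✗
ship_id=12: ✗
ship_id=13: ✗
ship_id=14: ✗
ship_id=15: ✗
ups_sum = 345
—
[fragile_count: fragile >= 1]
ship_id=3: ✓ → 1
ship_id=4: ✓ → 1
ship_id=5: ✓ → 1
ship_id=6: ✓ → 1
ship_id=7: ✗
ship_id=8: ✓ → 1
ship_id=9: ✓ → 1
ship_id=10: ✓ → 1
ship_id=11: ✓ → 1
ship_id=12: ✓ → 1
ship_id=13: ✓ → 1
ship_id=14: ✓ → 1
ship_id=15: ✗
fragile_count = COUNT(1, 1, 1, 1, 1, 1, 1, 1, 1, 1, 1) = 11

fragile_avg=462.7, ups_sum=345, fragile_count=11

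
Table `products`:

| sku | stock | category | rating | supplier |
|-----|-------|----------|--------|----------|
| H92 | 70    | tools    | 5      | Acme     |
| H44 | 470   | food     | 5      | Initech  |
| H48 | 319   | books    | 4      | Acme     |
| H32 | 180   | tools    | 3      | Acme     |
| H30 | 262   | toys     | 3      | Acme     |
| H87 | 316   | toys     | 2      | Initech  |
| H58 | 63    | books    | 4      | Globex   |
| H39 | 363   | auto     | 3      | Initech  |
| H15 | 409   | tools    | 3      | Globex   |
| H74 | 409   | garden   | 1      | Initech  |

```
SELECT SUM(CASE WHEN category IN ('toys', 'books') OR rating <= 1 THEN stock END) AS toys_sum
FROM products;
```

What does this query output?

sku=H92: ✗
sku=H44: ✗
sku=H48: ✓ → 319
sku=H32: ✗
sku=H30: ✓ → 262
sku=H87: ✓ → 316
sku=H58: ✓ → 63
sku=H39: ✗
sku=H15: ✗
sku=H74: ✓ → 409
toys_sum = 319 + 262 + 316 + 63 + 409 = 1369

1369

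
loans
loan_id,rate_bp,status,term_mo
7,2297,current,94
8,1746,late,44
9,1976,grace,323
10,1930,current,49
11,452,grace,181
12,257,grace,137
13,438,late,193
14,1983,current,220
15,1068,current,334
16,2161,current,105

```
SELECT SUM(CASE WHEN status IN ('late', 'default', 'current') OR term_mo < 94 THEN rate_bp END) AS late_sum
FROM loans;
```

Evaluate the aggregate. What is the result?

loan_id=7: ✓ → 2297
loan_id=8: ✓ → 1746
loan_id=9: ✗
loan_id=10: ✓ → 1930
loan_id=11: ✗
loan_id=12: ✗
loan_id=13: ✓ → 438
loan_id=14: ✓ → 1983
loan_id=15: ✓ → 1068
loan_id=16: ✓ → 2161
late_sum = 2297 + 1746 + 1930 + 438 + 1983 + 1068 + 2161 = 11623

11623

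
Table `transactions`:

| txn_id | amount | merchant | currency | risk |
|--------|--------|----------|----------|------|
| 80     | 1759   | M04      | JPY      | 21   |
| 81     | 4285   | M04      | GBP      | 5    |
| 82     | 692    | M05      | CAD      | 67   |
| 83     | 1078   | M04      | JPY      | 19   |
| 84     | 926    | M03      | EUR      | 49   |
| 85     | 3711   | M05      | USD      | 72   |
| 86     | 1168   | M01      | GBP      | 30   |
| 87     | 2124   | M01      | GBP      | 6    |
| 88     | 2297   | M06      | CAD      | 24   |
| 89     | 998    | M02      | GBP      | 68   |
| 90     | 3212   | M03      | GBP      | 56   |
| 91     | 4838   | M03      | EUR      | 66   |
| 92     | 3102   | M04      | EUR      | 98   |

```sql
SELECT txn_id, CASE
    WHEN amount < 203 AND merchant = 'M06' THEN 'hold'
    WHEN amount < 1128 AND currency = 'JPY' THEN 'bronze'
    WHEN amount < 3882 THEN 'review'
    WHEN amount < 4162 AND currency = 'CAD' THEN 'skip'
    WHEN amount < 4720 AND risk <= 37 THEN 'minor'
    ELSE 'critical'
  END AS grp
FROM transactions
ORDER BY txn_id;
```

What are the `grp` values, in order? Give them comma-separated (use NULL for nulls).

review, minor, review, bronze, review, review, review, review, review, review, review, critical, review

txn_id=80: amount < 3882 → review
txn_id=81: amount < 4720 AND risk <= 37 → minor
txn_id=82: amount < 3882 → review
txn_id=83: amount < 1128 AND currency = 'JPY' → bronze
txn_id=84: amount < 3882 → review
txn_id=85: amount < 3882 → review
txn_id=86: amount < 3882 → review
txn_id=87: amount < 3882 → review
txn_id=88: amount < 3882 → review
txn_id=89: amount < 3882 → review
txn_id=90: amount < 3882 → review
txn_id=91: ELSE → critical
txn_id=92: amount < 3882 → review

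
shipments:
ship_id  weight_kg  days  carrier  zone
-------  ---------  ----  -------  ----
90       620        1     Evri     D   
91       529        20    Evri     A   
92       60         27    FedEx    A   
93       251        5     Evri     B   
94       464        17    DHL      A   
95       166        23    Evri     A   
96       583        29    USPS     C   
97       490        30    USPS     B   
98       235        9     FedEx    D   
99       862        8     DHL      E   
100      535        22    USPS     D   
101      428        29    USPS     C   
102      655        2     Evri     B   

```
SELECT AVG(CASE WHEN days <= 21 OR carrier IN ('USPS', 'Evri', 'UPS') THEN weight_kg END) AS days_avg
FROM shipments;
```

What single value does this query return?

ship_id=90: ✓ → 620
ship_id=91: ✓ → 529
ship_id=92: ✗
ship_id=93: ✓ → 251
ship_id=94: ✓ → 464
ship_id=95: ✓ → 166
ship_id=96: ✓ → 583
ship_id=97: ✓ → 490
ship_id=98: ✓ → 235
ship_id=99: ✓ → 862
ship_id=100: ✓ → 535
ship_id=101: ✓ → 428
ship_id=102: ✓ → 655
days_avg = (620 + 529 + 251 + 464 + 166 + 583 + 490 + 235 + 862 + 535 + 428 + 655) / 12 = 484.8333333333

484.8333333333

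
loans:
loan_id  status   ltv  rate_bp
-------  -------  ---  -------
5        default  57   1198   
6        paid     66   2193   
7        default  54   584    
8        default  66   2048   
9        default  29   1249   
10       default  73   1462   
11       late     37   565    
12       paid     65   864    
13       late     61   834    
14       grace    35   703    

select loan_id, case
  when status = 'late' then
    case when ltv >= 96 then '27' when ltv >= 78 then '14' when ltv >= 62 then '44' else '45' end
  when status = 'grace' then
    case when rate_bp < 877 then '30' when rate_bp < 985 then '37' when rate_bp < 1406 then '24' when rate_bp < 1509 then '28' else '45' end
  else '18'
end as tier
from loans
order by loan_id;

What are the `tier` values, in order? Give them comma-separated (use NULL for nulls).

18, 18, 18, 18, 18, 18, 45, 18, 45, 30

loan_id=5: status='default' → outer ELSE → 18
loan_id=6: status='paid' → outer ELSE → 18
loan_id=7: status='default' → outer ELSE → 18
loan_id=8: status='default' → outer ELSE → 18
loan_id=9: status='default' → outer ELSE → 18
loan_id=10: status='default' → outer ELSE → 18
loan_id=11: status='late' → inner[ELSE] → 45
loan_id=12: status='paid' → outer ELSE → 18
loan_id=13: status='late' → inner[ELSE] → 45
loan_id=14: status='grace' → inner[rate_bp < 877] → 30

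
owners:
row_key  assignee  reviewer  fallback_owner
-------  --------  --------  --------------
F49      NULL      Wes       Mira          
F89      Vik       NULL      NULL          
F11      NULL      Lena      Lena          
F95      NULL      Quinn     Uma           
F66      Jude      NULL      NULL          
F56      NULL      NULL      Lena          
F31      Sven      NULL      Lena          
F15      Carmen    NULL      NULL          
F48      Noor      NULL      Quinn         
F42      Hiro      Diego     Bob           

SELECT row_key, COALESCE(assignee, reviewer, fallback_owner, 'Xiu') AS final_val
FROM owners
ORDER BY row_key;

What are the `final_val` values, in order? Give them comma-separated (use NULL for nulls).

Lena, Carmen, Sven, Hiro, Noor, Wes, Lena, Jude, Vik, Quinn

row_key=F11: assignee=NULL, reviewer=Lena → Lena
row_key=F15: assignee=Carmen → Carmen
row_key=F31: assignee=Sven → Sven
row_key=F42: assignee=Hiro → Hiro
row_key=F48: assignee=Noor → Noor
row_key=F49: assignee=NULL, reviewer=Wes → Wes
row_key=F56: assignee=NULL, reviewer=NULL, fallback_owner=Lena → Lena
row_key=F66: assignee=Jude → Jude
row_key=F89: assignee=Vik → Vik
row_key=F95: assignee=NULL, reviewer=Quinn → Quinn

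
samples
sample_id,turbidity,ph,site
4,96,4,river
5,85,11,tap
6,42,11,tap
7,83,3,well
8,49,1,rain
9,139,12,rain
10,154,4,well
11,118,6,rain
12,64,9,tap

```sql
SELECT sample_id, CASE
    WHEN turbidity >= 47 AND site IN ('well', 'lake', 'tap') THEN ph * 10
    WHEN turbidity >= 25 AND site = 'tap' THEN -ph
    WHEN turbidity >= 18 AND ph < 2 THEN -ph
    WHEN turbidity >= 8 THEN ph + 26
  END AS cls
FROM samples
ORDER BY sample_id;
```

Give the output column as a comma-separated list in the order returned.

30, 110, -11, 30, -1, 38, 40, 32, 90

sample_id=4: turbidity >= 8 → 30
sample_id=5: turbidity >= 47 AND site IN ('well', 'lake', 'tap') → 110
sample_id=6: turbidity >= 25 AND site = 'tap' → -11
sample_id=7: turbidity >= 47 AND site IN ('well', 'lake', 'tap') → 30
sample_id=8: turbidity >= 18 AND ph < 2 → -1
sample_id=9: turbidity >= 8 → 38
sample_id=10: turbidity >= 47 AND site IN ('well', 'lake', 'tap') → 40
sample_id=11: turbidity >= 8 → 32
sample_id=12: turbidity >= 47 AND site IN ('well', 'lake', 'tap') → 90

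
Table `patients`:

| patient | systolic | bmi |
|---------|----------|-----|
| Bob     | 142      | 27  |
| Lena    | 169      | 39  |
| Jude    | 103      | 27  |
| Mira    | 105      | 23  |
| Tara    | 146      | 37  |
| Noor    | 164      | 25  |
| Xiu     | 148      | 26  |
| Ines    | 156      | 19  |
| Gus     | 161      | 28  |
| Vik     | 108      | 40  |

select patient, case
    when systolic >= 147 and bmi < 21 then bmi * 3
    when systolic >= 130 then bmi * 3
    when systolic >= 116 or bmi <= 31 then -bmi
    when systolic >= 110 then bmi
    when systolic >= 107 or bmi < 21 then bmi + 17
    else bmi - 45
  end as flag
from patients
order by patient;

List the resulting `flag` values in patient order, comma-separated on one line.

81, 84, 57, -27, 117, -23, 75, 111, 57, 78

patient=Bob: systolic >= 130 → 81
patient=Gus: systolic >= 130 → 84
patient=Ines: systolic >= 147 and bmi < 21 → 57
patient=Jude: systolic >= 116 or bmi <= 31 → -27
patient=Lena: systolic >= 130 → 117
patient=Mira: systolic >= 116 or bmi <= 31 → -23
patient=Noor: systolic >= 130 → 75
patient=Tara: systolic >= 130 → 111
patient=Vik: systolic >= 107 or bmi < 21 → 57
patient=Xiu: systolic >= 130 → 78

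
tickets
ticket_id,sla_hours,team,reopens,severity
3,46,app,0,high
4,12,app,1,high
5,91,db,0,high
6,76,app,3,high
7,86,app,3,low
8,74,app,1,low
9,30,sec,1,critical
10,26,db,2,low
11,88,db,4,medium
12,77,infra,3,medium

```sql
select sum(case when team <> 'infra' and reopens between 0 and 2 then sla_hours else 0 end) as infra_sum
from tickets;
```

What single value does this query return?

279

ticket_id=3: ✓ → 46
ticket_id=4: ✓ → 12
ticket_id=5: ✓ → 91
ticket_id=6: ✗
ticket_id=7: ✗
ticket_id=8: ✓ → 74
ticket_id=9: ✓ → 30
ticket_id=10: ✓ → 26
ticket_id=11: ✗
ticket_id=12: ✗
infra_sum = 46 + 12 + 91 + 74 + 30 + 26 = 279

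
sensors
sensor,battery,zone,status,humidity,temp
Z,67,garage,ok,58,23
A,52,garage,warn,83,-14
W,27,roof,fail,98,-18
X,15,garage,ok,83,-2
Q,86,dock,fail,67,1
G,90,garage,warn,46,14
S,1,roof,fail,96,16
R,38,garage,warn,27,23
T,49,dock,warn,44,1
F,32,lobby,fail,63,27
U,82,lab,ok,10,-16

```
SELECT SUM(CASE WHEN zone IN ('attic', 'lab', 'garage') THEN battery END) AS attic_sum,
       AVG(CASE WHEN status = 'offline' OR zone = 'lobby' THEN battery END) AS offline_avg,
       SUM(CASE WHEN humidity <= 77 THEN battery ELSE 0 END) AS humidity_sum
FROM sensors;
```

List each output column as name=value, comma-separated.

attic_sum=344, offline_avg=32, humidity_sum=444

[attic_sum: zone IN ('attic', 'lab', 'garage')]
sensor=Z: ✓ → 67
sensor=A: ✓ → 52
sensor=W: ✗
sensor=X: ✓ → 15
sensor=Q: ✗
sensor=G: ✓ → 90
sensor=S: ✗
sensor=R: ✓ → 38
sensor=T: ✗
sensor=F: ✗
sensor=U: ✓ → 82
attic_sum = 67 + 52 + 15 + 90 + 38 + 82 = 344
—
[offline_avg: status = 'offline' OR zone = 'lobby']
sensor=Z: ✗
sensor=A: ✗
sensor=W: ✗
sensor=X: ✗
sensor=Q: ✗
sensor=G: ✗
sensor=S: ✗
sensor=R: ✗
sensor=T: ✗
sensor=F: ✓ → 32
sensor=U: ✗
offline_avg = 32
—
[humidity_sum: humidity <= 77]
sensor=Z: ✓ → 67
sensor=A: ✗
sensor=W: ✗
sensor=X: ✗
sensor=Q: ✓ → 86
sensor=G: ✓ → 90
sensor=S: ✗
sensor=R: ✓ → 38
sensor=T: ✓ → 49
sensor=F: ✓ → 32
sensor=U: ✓ → 82
humidity_sum = 67 + 86 + 90 + 38 + 49 + 32 + 82 = 444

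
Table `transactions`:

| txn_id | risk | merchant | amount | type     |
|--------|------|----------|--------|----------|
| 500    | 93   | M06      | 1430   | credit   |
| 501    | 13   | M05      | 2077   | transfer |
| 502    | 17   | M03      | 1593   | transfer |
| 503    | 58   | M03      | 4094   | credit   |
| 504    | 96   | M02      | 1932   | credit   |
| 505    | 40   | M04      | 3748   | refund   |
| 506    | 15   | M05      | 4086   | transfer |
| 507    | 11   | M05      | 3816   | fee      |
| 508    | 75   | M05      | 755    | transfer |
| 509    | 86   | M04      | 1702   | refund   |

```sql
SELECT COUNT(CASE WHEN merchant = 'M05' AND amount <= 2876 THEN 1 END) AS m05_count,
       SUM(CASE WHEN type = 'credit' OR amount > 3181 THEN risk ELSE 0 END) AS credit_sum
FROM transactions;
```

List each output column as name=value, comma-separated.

[m05_count: merchant = 'M05' AND amount <= 2876]
txn_id=500: ✗
txn_id=501: ✓ → 1
txn_id=502: ✗
txn_id=503: ✗
txn_id=504: ✗
txn_id=505: ✗
txn_id=506: ✗
txn_id=507: ✗
txn_id=508: ✓ → 1
txn_id=509: ✗
m05_count = COUNT(1, 1) = 2
—
[credit_sum: type = 'credit' OR amount > 3181]
txn_id=500: ✓ → 93
txn_id=501: ✗
txn_id=502: ✗
txn_id=503: ✓ → 58
txn_id=504: ✓ → 96
txn_id=505: ✓ → 40
txn_id=506: ✓ → 15
txn_id=507: ✓ → 11
txn_id=508: ✗
txn_id=509: ✗
credit_sum = 93 + 58 + 96 + 40 + 15 + 11 = 313

m05_count=2, credit_sum=313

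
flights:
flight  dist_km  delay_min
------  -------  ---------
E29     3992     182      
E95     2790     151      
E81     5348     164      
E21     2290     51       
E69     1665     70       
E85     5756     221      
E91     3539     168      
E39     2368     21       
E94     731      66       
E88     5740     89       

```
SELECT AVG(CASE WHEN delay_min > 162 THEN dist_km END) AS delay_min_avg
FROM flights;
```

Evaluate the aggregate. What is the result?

4658.75

flight=E29: ✓ → 3992
flight=E95: ✗
flight=E81: ✓ → 5348
flight=E21: ✗
flight=E69: ✗
flight=E85: ✓ → 5756
flight=E91: ✓ → 3539
flight=E39: ✗
flight=E94: ✗
flight=E88: ✗
delay_min_avg = (3992 + 5348 + 5756 + 3539) / 4 = 4658.75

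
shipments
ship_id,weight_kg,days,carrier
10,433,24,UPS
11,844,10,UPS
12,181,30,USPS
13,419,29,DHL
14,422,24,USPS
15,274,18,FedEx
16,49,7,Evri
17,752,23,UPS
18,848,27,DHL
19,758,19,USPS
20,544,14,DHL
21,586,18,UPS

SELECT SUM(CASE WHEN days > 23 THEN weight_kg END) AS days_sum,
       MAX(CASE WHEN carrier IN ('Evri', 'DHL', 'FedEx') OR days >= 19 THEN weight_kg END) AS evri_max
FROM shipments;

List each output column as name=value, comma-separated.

[days_sum: days > 23]
ship_id=10: ✓ → 433
ship_id=11: ✗
ship_id=12: ✓ → 181
ship_id=13: ✓ → 419
ship_id=14: ✓ → 422
ship_id=15: ✗
ship_id=16: ✗
ship_id=17: ✗
ship_id=18: ✓ → 848
ship_id=19: ✗
ship_id=20: ✗
ship_id=21: ✗
days_sum = 433 + 181 + 419 + 422 + 848 = 2303
—
[evri_max: carrier IN ('Evri', 'DHL', 'FedEx') OR days >= 19]
ship_id=10: ✓ → 433
ship_id=11: ✗
ship_id=12: ✓ → 181
ship_id=13: ✓ → 419
ship_id=14: ✓ → 422
ship_id=15: ✓ → 274
ship_id=16: ✓ → 49
ship_id=17: ✓ → 752
ship_id=18: ✓ → 848
ship_id=19: ✓ → 758
ship_id=20: ✓ → 544
ship_id=21: ✗
evri_max = MAX(433, 181, 419, 422, 274, 49, 752, 848, 758, 544) = 848

days_sum=2303, evri_max=848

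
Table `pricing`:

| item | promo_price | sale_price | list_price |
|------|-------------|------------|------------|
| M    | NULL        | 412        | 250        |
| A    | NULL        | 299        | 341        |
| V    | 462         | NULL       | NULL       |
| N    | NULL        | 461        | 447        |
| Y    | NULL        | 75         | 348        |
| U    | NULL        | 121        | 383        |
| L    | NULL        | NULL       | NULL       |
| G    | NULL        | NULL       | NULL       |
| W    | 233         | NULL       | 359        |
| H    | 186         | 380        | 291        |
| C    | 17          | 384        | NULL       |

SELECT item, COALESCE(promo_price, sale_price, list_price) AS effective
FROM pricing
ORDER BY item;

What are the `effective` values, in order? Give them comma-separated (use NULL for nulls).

item=A: promo_price=NULL, sale_price=299 → 299
item=C: promo_price=17 → 17
item=G: promo_price=NULL, sale_price=NULL, list_price=NULL (all NULL) → NULL
item=H: promo_price=186 → 186
item=L: promo_price=NULL, sale_price=NULL, list_price=NULL (all NULL) → NULL
item=M: promo_price=NULL, sale_price=412 → 412
item=N: promo_price=NULL, sale_price=461 → 461
item=U: promo_price=NULL, sale_price=121 → 121
item=V: promo_price=462 → 462
item=W: promo_price=233 → 233
item=Y: promo_price=NULL, sale_price=75 → 75

299, 17, NULL, 186, NULL, 412, 461, 121, 462, 233, 75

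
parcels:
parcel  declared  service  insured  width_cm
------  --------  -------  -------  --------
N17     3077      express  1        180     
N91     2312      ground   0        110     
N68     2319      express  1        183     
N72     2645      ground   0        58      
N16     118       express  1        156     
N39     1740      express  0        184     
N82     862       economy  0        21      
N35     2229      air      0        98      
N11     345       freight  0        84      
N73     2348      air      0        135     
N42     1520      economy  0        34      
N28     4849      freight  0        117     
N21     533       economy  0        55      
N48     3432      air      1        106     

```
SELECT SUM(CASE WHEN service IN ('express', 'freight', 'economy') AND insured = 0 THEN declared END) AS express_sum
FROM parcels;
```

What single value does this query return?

parcel=N17: ✗
parcel=N91: ✗
parcel=N68: ✗
parcel=N72: ✗
parcel=N16: ✗
parcel=N39: ✓ → 1740
parcel=N82: ✓ → 862
parcel=N35: ✗
parcel=N11: ✓ → 345
parcel=N73: ✗
parcel=N42: ✓ → 1520
parcel=N28: ✓ → 4849
parcel=N21: ✓ → 533
parcel=N48: ✗
express_sum = 1740 + 862 + 345 + 1520 + 4849 + 533 = 9849

9849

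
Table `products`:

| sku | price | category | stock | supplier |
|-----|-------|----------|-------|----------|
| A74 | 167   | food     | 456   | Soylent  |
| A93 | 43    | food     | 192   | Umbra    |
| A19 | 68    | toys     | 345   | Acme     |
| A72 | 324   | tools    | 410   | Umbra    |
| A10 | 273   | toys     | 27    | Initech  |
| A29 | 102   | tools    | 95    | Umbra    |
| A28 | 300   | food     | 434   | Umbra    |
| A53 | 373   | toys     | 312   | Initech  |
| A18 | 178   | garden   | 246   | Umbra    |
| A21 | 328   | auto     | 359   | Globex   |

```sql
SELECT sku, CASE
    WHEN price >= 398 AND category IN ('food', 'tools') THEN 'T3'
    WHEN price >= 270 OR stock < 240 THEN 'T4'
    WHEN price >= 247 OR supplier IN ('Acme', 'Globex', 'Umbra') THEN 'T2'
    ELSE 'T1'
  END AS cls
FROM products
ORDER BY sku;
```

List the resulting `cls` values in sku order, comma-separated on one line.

sku=A10: price >= 270 OR stock < 240 → T4
sku=A18: price >= 247 OR supplier IN ('Acme', 'Globex', 'Umbra') → T2
sku=A19: price >= 247 OR supplier IN ('Acme', 'Globex', 'Umbra') → T2
sku=A21: price >= 270 OR stock < 240 → T4
sku=A28: price >= 270 OR stock < 240 → T4
sku=A29: price >= 270 OR stock < 240 → T4
sku=A53: price >= 270 OR stock < 240 → T4
sku=A72: price >= 270 OR stock < 240 → T4
sku=A74: ELSE → T1
sku=A93: price >= 270 OR stock < 240 → T4

T4, T2, T2, T4, T4, T4, T4, T4, T1, T4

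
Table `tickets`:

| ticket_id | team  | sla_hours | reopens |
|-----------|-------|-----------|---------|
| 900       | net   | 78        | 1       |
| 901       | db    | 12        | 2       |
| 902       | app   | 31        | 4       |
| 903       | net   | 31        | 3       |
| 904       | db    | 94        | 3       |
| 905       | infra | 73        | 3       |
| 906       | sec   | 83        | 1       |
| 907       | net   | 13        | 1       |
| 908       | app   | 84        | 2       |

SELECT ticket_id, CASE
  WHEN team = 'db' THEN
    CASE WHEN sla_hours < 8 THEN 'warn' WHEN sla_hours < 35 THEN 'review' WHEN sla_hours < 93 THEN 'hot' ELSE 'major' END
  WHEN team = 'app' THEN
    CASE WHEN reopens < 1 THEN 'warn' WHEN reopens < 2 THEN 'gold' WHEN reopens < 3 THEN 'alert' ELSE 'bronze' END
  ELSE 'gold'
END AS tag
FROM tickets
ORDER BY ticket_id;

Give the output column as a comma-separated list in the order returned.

gold, review, bronze, gold, major, gold, gold, gold, alert

ticket_id=900: team='net' → outer ELSE → gold
ticket_id=901: team='db' → inner[sla_hours < 35] → review
ticket_id=902: team='app' → inner[ELSE] → bronze
ticket_id=903: team='net' → outer ELSE → gold
ticket_id=904: team='db' → inner[ELSE] → major
ticket_id=905: team='infra' → outer ELSE → gold
ticket_id=906: team='sec' → outer ELSE → gold
ticket_id=907: team='net' → outer ELSE → gold
ticket_id=908: team='app' → inner[reopens < 3] → alert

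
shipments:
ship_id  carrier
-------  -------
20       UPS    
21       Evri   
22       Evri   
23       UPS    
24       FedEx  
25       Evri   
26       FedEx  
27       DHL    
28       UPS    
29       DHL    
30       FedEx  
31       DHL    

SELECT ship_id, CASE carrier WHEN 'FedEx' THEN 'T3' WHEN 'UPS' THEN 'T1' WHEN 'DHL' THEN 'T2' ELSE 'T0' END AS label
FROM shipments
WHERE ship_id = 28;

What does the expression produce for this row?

T1

ship_id = 28: carrier=UPS.
carrier='FedEx' → false
carrier='UPS' → true → T1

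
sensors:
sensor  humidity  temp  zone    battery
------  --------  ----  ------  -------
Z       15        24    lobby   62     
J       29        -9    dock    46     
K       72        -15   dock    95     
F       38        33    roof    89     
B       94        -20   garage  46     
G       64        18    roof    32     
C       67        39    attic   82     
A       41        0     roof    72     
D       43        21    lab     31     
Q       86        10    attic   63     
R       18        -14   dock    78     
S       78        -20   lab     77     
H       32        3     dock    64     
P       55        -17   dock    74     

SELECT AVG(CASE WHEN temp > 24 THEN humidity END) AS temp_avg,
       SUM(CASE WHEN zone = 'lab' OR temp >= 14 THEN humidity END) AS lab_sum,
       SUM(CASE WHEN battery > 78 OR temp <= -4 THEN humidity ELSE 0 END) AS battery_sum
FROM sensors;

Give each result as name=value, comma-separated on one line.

[temp_avg: temp > 24]
sensor=Z: ✗
sensor=J: ✗
sensor=K: ✗
sensor=F: ✓ → 38
sensor=B: ✗
sensor=G: ✗
sensor=C: ✓ → 67
sensor=A: ✗
sensor=D: ✗
sensor=Q: ✗
sensor=R: ✗
sensor=S: ✗
sensor=H: ✗
sensor=P: ✗
temp_avg = (38 + 67) / 2 = 52.5
—
[lab_sum: zone = 'lab' OR temp >= 14]
sensor=Z: ✓ → 15
sensor=J: ✗
sensor=K: ✗
sensor=F: ✓ → 38
sensor=B: ✗
sensor=G: ✓ → 64
sensor=C: ✓ → 67
sensor=A: ✗
sensor=D: ✓ → 43
sensor=Q: ✗
sensor=R: ✗
sensor=S: ✓ → 78
sensor=H: ✗
sensor=P: ✗
lab_sum = 15 + 38 + 64 + 67 + 43 + 78 = 305
—
[battery_sum: battery > 78 OR temp <= -4]
sensor=Z: ✗
sensor=J: ✓ → 29
sensor=K: ✓ → 72
sensor=F: ✓ → 38
sensor=B: ✓ → 94
sensor=G: ✗
sensor=C: ✓ → 67
sensor=A: ✗
sensor=D: ✗
sensor=Q: ✗
sensor=R: ✓ → 18
sensor=S: ✓ → 78
sensor=H: ✗
sensor=P: ✓ → 55
battery_sum = 29 + 72 + 38 + 94 + 67 + 18 + 78 + 55 = 451

temp_avg=52.5, lab_sum=305, battery_sum=451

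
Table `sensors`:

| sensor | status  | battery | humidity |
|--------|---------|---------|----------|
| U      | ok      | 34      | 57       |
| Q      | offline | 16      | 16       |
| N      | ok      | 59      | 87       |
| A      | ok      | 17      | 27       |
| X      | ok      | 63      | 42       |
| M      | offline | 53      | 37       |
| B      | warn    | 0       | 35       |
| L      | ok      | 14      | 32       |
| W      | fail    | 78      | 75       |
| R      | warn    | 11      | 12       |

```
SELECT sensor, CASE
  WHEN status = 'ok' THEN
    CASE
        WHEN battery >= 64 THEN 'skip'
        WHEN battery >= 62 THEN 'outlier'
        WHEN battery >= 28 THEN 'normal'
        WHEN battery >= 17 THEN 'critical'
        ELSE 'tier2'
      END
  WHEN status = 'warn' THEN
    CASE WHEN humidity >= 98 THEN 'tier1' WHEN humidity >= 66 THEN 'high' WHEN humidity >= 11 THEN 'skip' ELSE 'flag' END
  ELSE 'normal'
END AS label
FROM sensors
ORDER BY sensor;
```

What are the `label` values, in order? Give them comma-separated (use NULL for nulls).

sensor=A: status='ok' → inner[battery >= 17] → critical
sensor=B: status='warn' → inner[humidity >= 11] → skip
sensor=L: status='ok' → inner[ELSE] → tier2
sensor=M: status='offline' → outer ELSE → normal
sensor=N: status='ok' → inner[battery >= 28] → normal
sensor=Q: status='offline' → outer ELSE → normal
sensor=R: status='warn' → inner[humidity >= 11] → skip
sensor=U: status='ok' → inner[battery >= 28] → normal
sensor=W: status='fail' → outer ELSE → normal
sensor=X: status='ok' → inner[battery >= 62] → outlier

critical, skip, tier2, normal, normal, normal, skip, normal, normal, outlier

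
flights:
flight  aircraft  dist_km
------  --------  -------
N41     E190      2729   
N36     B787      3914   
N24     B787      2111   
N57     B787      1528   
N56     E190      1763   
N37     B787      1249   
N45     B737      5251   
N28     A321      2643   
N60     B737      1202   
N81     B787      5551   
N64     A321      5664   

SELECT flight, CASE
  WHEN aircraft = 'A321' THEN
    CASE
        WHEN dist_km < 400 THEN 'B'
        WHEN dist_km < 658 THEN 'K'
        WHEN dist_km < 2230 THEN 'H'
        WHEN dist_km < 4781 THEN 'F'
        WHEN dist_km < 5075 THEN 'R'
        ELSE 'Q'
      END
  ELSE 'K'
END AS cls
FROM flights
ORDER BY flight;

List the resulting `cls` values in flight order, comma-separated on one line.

K, F, K, K, K, K, K, K, K, Q, K

flight=N24: aircraft='B787' → outer ELSE → K
flight=N28: aircraft='A321' → inner[dist_km < 4781] → F
flight=N36: aircraft='B787' → outer ELSE → K
flight=N37: aircraft='B787' → outer ELSE → K
flight=N41: aircraft='E190' → outer ELSE → K
flight=N45: aircraft='B737' → outer ELSE → K
flight=N56: aircraft='E190' → outer ELSE → K
flight=N57: aircraft='B787' → outer ELSE → K
flight=N60: aircraft='B737' → outer ELSE → K
flight=N64: aircraft='A321' → inner[ELSE] → Q
flight=N81: aircraft='B787' → outer ELSE → K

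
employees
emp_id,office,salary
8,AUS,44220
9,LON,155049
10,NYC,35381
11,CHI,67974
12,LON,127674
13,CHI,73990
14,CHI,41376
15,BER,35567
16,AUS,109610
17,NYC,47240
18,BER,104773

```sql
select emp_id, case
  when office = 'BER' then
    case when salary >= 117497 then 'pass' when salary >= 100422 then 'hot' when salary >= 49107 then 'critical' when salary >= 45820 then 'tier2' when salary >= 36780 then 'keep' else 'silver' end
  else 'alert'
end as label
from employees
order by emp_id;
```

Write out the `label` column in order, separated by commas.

alert, alert, alert, alert, alert, alert, alert, silver, alert, alert, hot

emp_id=8: office='AUS' → outer ELSE → alert
emp_id=9: office='LON' → outer ELSE → alert
emp_id=10: office='NYC' → outer ELSE → alert
emp_id=11: office='CHI' → outer ELSE → alert
emp_id=12: office='LON' → outer ELSE → alert
emp_id=13: office='CHI' → outer ELSE → alert
emp_id=14: office='CHI' → outer ELSE → alert
emp_id=15: office='BER' → inner[ELSE] → silver
emp_id=16: office='AUS' → outer ELSE → alert
emp_id=17: office='NYC' → outer ELSE → alert
emp_id=18: office='BER' → inner[salary >= 100422] → hot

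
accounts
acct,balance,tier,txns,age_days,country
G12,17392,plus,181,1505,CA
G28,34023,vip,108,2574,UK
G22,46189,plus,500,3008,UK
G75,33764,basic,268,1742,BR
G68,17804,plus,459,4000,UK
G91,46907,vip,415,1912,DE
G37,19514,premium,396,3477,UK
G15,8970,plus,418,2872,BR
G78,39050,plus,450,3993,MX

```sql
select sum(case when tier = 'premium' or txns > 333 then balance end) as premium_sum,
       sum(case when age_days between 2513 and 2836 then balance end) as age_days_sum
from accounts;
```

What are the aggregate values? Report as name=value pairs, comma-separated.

premium_sum=178434, age_days_sum=34023

[premium_sum: tier = 'premium' or txns > 333]
acct=G12: ✗
acct=G28: ✗
acct=G22: ✓ → 46189
acct=G75: ✗
acct=G68: ✓ → 17804
acct=G91: ✓ → 46907
acct=G37: ✓ → 19514
acct=G15: ✓ → 8970
acct=G78: ✓ → 39050
premium_sum = 46189 + 17804 + 46907 + 19514 + 8970 + 39050 = 178434
—
[age_days_sum: age_days between 2513 and 2836]
acct=G12: ✗
acct=G28: ✓ → 34023
acct=G22: ✗
acct=G75: ✗
acct=G68: ✗
acct=G91: ✗
acct=G37: ✗
acct=G15: ✗
acct=G78: ✗
age_days_sum = 34023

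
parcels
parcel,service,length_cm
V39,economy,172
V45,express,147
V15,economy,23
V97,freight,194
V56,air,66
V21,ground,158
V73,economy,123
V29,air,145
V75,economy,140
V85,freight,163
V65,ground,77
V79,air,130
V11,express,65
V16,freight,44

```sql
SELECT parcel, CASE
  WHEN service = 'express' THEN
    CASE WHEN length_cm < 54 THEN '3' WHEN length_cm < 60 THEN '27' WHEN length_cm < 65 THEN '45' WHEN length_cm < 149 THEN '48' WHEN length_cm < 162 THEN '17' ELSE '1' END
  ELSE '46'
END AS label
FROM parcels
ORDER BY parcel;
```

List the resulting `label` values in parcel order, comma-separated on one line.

parcel=V11: service='express' → inner[length_cm < 149] → 48
parcel=V15: service='economy' → outer ELSE → 46
parcel=V16: service='freight' → outer ELSE → 46
parcel=V21: service='ground' → outer ELSE → 46
parcel=V29: service='air' → outer ELSE → 46
parcel=V39: service='economy' → outer ELSE → 46
parcel=V45: service='express' → inner[length_cm < 149] → 48
parcel=V56: service='air' → outer ELSE → 46
parcel=V65: service='ground' → outer ELSE → 46
parcel=V73: service='economy' → outer ELSE → 46
parcel=V75: service='economy' → outer ELSE → 46
parcel=V79: service='air' → outer ELSE → 46
parcel=V85: service='freight' → outer ELSE → 46
parcel=V97: service='freight' → outer ELSE → 46

48, 46, 46, 46, 46, 46, 48, 46, 46, 46, 46, 46, 46, 46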